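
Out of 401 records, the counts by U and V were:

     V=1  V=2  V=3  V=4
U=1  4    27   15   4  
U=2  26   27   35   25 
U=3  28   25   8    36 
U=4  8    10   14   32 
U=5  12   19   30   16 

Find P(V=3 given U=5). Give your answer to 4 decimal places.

Total with U=5: 12 + 19 + 30 + 16 = 77.
P(V=3 | U=5) = 30/77 = 0.3896.

0.3896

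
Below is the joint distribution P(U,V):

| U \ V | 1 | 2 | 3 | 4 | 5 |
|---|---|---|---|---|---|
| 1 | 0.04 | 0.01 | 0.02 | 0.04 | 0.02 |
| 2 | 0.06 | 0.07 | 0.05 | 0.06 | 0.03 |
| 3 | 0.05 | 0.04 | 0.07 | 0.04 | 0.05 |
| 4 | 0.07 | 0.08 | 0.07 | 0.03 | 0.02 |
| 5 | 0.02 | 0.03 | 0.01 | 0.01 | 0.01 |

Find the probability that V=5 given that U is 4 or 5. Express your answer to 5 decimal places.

P(U=4) = 0.07 + 0.08 + 0.07 + 0.03 + 0.02 = 0.27.
P(U=5) = 0.02 + 0.03 + 0.01 + 0.01 + 0.01 = 0.08.
P(U ∈ {4, 5}) = 0.27 + 0.08 = 0.35; P(V=5, U ∈ {4, 5}) = 0.02 + 0.01 = 0.03.
P(V=5 | U ∈ {4, 5}) = 0.03/0.35 = 0.08571.

0.08571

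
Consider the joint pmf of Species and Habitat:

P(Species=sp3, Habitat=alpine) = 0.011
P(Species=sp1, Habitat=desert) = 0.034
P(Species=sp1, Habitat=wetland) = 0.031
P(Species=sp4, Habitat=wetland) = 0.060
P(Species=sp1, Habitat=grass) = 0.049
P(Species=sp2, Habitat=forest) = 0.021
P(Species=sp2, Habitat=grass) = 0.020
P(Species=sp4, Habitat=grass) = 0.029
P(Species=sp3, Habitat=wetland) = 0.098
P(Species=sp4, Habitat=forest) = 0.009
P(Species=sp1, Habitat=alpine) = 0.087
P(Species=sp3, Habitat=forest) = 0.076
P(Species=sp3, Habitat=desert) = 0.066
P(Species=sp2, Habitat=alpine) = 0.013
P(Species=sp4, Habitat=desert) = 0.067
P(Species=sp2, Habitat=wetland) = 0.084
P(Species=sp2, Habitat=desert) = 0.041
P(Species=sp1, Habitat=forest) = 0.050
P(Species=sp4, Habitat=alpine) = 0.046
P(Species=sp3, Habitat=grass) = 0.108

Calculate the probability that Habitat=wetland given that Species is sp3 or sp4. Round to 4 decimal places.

P(Species=sp3) = 0.076 + 0.108 + 0.098 + 0.066 + 0.011 = 0.359.
P(Species=sp4) = 0.009 + 0.029 + 0.060 + 0.067 + 0.046 = 0.211.
P(Species ∈ {sp3, sp4}) = 0.359 + 0.211 = 0.570; P(Habitat=wetland, Species ∈ {sp3, sp4}) = 0.098 + 0.060 = 0.158.
P(Habitat=wetland | Species ∈ {sp3, sp4}) = 0.158/0.570 = 0.2772.

0.2772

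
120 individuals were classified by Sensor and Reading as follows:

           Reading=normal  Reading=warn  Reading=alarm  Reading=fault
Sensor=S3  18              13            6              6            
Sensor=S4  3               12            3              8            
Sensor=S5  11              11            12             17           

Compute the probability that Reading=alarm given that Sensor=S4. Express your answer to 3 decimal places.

Total with Sensor=S4: 3 + 12 + 3 + 8 = 26.
P(Reading=alarm | Sensor=S4) = 3/26 = 0.115.

0.115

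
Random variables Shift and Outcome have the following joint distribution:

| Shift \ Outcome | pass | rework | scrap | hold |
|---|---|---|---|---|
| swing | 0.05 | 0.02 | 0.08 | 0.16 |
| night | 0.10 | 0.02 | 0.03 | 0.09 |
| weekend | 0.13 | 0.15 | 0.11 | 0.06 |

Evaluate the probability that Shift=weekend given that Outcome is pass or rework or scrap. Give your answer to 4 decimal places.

P(Outcome=pass) = 0.05 + 0.10 + 0.13 = 0.28.
P(Outcome=rework) = 0.02 + 0.02 + 0.15 = 0.19.
P(Outcome=scrap) = 0.08 + 0.03 + 0.11 = 0.22.
P(Outcome ∈ {pass, rework, scrap}) = 0.28 + 0.19 + 0.22 = 0.69; P(Shift=weekend, Outcome ∈ {pass, rework, scrap}) = 0.13 + 0.15 + 0.11 = 0.39.
P(Shift=weekend | Outcome ∈ {pass, rework, scrap}) = 0.39/0.69 = 0.5652.

0.5652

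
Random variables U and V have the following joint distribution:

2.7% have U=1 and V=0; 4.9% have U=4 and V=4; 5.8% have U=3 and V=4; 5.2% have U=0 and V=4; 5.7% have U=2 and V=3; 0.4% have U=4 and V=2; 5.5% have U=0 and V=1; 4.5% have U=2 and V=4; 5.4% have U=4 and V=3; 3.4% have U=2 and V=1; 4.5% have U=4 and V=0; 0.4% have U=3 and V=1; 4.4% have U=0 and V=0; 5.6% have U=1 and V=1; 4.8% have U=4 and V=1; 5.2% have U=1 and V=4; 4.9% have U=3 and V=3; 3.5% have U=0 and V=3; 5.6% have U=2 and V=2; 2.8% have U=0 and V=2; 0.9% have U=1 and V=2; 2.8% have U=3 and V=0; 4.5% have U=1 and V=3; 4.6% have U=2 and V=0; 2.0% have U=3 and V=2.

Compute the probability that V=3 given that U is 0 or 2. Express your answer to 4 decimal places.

0.2035

P(U=0) = 0.044 + 0.055 + 0.028 + 0.035 + 0.052 = 0.214.
P(U=2) = 0.046 + 0.034 + 0.056 + 0.057 + 0.045 = 0.238.
P(U ∈ {0, 2}) = 0.214 + 0.238 = 0.452; P(V=3, U ∈ {0, 2}) = 0.035 + 0.057 = 0.092.
P(V=3 | U ∈ {0, 2}) = 0.092/0.452 = 0.2035.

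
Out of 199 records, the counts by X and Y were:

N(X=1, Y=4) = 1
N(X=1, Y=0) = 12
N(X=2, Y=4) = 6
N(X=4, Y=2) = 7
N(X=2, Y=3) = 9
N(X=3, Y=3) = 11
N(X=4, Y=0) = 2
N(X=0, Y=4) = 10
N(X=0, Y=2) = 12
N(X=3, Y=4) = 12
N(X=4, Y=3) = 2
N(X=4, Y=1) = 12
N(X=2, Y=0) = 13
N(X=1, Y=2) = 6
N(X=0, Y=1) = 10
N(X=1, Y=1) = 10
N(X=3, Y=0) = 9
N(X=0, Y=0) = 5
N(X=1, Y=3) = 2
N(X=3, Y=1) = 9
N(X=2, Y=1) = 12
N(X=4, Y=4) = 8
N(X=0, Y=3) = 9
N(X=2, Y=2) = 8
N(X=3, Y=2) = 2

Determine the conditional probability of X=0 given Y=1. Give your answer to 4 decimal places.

Total with Y=1: 10 + 10 + 12 + 9 + 12 = 53.
P(X=0 | Y=1) = 10/53 = 0.1887.

0.1887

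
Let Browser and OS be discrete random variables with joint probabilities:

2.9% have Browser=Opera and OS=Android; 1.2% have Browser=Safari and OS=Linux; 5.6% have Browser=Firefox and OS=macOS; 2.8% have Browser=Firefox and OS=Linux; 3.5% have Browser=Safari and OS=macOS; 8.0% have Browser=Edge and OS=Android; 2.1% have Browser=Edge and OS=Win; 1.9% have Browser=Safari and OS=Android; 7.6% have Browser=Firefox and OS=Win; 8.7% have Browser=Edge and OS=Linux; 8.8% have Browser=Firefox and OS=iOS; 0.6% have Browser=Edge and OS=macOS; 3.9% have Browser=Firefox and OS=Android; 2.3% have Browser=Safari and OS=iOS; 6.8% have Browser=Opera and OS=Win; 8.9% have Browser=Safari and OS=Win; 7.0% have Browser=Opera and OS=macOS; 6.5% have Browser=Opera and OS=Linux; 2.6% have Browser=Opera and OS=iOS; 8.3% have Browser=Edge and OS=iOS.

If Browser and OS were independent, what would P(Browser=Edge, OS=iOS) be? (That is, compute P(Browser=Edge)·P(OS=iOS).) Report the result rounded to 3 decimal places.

P(Browser=Edge) = 0.021 + 0.006 + 0.087 + 0.083 + 0.080 = 0.277.
P(OS=iOS) = 0.088 + 0.023 + 0.083 + 0.026 = 0.220.
Product: 0.277 × 0.220 = 0.061.

0.061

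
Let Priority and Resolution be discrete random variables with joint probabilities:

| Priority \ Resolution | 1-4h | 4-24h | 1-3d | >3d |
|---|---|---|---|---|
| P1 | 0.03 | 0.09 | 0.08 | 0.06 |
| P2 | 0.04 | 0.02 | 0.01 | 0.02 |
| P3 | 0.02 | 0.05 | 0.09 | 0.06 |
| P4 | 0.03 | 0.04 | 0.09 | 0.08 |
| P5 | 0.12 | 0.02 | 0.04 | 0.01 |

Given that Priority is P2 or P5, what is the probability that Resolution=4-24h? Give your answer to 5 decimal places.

P(Priority=P2) = 0.04 + 0.02 + 0.01 + 0.02 = 0.09.
P(Priority=P5) = 0.12 + 0.02 + 0.04 + 0.01 = 0.19.
P(Priority ∈ {P2, P5}) = 0.09 + 0.19 = 0.28; P(Resolution=4-24h, Priority ∈ {P2, P5}) = 0.02 + 0.02 = 0.04.
P(Resolution=4-24h | Priority ∈ {P2, P5}) = 0.04/0.28 = 0.14286.

0.14286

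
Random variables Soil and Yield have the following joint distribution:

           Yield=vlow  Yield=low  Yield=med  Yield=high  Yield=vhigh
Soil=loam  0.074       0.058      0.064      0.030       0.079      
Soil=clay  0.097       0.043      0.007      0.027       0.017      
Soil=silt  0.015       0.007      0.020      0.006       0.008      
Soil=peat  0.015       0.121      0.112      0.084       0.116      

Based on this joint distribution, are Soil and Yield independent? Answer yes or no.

no

P(Soil=peat) = 0.448 and P(Yield=vlow) = 0.201, so their product is 0.09005, but P(Soil=peat, Yield=vlow) = 0.015. Since these differ, Soil and Yield are not independent.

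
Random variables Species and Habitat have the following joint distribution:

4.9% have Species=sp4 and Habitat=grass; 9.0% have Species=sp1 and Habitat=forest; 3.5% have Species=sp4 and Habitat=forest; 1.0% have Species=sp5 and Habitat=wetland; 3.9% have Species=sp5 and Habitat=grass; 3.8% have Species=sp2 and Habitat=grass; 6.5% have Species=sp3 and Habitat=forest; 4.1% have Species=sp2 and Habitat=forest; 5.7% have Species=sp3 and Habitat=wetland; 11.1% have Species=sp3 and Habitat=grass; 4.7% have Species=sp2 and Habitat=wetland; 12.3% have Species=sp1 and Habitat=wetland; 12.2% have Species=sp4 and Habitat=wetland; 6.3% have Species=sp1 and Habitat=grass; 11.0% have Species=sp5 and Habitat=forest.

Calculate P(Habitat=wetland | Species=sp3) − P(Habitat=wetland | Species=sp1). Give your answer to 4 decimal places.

-0.2010

P(Species=sp3) = 0.065 + 0.111 + 0.057 = 0.233; P(Habitat=wetland | Species=sp3) = 0.057/0.233 = 0.24464.
P(Species=sp1) = 0.090 + 0.063 + 0.123 = 0.276; P(Habitat=wetland | Species=sp1) = 0.123/0.276 = 0.44565.
Difference = -0.2010.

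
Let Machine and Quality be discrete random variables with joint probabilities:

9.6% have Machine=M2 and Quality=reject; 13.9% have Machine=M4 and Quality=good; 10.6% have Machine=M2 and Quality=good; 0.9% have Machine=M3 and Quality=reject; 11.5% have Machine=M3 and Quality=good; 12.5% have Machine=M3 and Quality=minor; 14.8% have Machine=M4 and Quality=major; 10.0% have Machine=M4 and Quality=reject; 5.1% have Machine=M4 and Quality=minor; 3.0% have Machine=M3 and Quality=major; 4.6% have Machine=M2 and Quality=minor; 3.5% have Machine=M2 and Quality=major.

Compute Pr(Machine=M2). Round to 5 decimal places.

0.28300

P(Machine=M2) = 0.106 + 0.046 + 0.035 + 0.096 = 0.283.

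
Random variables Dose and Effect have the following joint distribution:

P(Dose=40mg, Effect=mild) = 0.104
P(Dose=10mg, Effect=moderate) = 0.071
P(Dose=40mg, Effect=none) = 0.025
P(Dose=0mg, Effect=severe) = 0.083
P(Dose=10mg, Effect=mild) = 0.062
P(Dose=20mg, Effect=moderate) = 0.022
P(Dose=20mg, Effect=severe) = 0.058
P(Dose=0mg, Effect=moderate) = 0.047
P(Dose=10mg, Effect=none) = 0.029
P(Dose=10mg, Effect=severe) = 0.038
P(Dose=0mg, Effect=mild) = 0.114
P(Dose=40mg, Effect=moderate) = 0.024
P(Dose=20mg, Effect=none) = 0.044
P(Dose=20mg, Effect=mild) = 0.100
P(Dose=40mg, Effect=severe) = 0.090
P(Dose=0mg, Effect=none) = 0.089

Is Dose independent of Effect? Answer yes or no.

P(Dose=10mg) = 0.200 and P(Effect=moderate) = 0.164, so their product is 0.03280, but P(Dose=10mg, Effect=moderate) = 0.071. Since these differ, Dose and Effect are not independent.

no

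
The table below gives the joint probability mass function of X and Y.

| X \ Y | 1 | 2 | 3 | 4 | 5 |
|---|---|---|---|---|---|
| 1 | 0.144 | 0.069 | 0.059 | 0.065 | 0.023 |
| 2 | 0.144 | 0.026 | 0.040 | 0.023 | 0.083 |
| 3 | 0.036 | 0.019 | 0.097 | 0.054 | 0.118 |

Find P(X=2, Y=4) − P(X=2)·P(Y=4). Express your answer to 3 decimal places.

-0.022

P(X=2) = 0.144 + 0.026 + 0.040 + 0.023 + 0.083 = 0.316.
P(Y=4) = 0.065 + 0.023 + 0.054 = 0.142.
P(X=2, Y=4) − P(X=2)P(Y=4) = 0.023 − 0.316×0.142 = -0.022.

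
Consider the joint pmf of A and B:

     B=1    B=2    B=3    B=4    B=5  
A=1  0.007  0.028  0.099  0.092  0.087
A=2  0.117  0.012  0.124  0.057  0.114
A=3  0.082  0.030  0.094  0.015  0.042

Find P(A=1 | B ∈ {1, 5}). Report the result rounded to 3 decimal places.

0.209

P(B=1) = 0.007 + 0.117 + 0.082 = 0.206.
P(B=5) = 0.087 + 0.114 + 0.042 = 0.243.
P(B ∈ {1, 5}) = 0.206 + 0.243 = 0.449; P(A=1, B ∈ {1, 5}) = 0.007 + 0.087 = 0.094.
P(A=1 | B ∈ {1, 5}) = 0.094/0.449 = 0.209.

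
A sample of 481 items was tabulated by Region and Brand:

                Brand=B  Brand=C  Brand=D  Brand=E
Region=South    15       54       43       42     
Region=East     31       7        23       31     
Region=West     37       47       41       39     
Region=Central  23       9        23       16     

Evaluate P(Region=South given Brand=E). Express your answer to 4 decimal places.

Total with Brand=E: 42 + 31 + 39 + 16 = 128.
P(Region=South | Brand=E) = 42/128 = 0.3281.

0.3281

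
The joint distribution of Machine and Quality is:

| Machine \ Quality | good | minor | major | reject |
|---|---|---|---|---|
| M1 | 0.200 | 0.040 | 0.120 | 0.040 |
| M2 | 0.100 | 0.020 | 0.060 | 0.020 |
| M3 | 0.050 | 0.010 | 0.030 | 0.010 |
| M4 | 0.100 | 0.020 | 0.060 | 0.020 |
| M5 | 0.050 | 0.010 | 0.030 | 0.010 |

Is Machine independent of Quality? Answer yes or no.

yes

Every cell satisfies P(Machine,Quality) = P(Machine)·P(Quality). For instance P(Machine=M4) = 0.200, P(Quality=good) = 0.500, and 0.200×0.500 = 0.100 matches the joint entry. So Machine and Quality are independent.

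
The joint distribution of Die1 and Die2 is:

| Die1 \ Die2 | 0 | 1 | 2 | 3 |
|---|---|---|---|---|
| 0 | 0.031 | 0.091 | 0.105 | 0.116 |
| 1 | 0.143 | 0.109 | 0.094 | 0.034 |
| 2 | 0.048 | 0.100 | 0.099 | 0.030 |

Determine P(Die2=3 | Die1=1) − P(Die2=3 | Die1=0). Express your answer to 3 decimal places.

-0.249

P(Die1=1) = 0.143 + 0.109 + 0.094 + 0.034 = 0.380; P(Die2=3 | Die1=1) = 0.034/0.380 = 0.0895.
P(Die1=0) = 0.031 + 0.091 + 0.105 + 0.116 = 0.343; P(Die2=3 | Die1=0) = 0.116/0.343 = 0.3382.
Difference = -0.249.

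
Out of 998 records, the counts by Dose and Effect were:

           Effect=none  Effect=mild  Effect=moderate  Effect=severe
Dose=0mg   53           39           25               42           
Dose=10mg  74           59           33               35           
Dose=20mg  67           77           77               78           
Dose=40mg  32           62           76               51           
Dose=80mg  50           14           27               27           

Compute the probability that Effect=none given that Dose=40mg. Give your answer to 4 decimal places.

Total with Dose=40mg: 32 + 62 + 76 + 51 = 221.
P(Effect=none | Dose=40mg) = 32/221 = 0.1448.

0.1448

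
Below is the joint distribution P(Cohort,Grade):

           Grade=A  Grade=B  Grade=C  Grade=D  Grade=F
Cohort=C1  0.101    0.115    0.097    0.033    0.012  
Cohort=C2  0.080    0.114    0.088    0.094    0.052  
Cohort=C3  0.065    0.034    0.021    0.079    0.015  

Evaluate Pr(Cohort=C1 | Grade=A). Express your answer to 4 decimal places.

0.4106

P(Grade=A) = 0.101 + 0.080 + 0.065 = 0.246.
P(Cohort=C1 | Grade=A) = 0.101/0.246 = 0.4106.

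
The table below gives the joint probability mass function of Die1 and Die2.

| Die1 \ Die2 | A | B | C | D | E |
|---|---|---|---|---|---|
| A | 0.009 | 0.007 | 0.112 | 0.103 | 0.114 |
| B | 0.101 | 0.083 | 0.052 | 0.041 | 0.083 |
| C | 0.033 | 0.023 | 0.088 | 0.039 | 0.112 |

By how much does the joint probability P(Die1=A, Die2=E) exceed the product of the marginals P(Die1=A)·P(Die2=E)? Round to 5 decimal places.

P(Die1=A) = 0.009 + 0.007 + 0.112 + 0.103 + 0.114 = 0.345.
P(Die2=E) = 0.114 + 0.083 + 0.112 = 0.309.
P(Die1=A, Die2=E) − P(Die1=A)P(Die2=E) = 0.114 − 0.345×0.309 = 0.00740.

0.00740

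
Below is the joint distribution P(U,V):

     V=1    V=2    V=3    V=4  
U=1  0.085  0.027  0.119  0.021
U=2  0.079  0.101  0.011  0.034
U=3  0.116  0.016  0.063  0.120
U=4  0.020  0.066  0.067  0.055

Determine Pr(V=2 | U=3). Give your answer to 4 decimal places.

P(U=3) = 0.116 + 0.016 + 0.063 + 0.120 = 0.315.
P(V=2 | U=3) = 0.016/0.315 = 0.0508.

0.0508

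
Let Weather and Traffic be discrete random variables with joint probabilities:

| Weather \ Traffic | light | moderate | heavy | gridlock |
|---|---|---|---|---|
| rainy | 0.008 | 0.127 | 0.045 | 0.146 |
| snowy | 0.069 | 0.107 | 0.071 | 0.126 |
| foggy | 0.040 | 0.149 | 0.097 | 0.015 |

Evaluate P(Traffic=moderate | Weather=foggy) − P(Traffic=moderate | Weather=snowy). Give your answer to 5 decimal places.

0.20815

P(Weather=foggy) = 0.040 + 0.149 + 0.097 + 0.015 = 0.301; P(Traffic=moderate | Weather=foggy) = 0.149/0.301 = 0.495017.
P(Weather=snowy) = 0.069 + 0.107 + 0.071 + 0.126 = 0.373; P(Traffic=moderate | Weather=snowy) = 0.107/0.373 = 0.286863.
Difference = 0.20815.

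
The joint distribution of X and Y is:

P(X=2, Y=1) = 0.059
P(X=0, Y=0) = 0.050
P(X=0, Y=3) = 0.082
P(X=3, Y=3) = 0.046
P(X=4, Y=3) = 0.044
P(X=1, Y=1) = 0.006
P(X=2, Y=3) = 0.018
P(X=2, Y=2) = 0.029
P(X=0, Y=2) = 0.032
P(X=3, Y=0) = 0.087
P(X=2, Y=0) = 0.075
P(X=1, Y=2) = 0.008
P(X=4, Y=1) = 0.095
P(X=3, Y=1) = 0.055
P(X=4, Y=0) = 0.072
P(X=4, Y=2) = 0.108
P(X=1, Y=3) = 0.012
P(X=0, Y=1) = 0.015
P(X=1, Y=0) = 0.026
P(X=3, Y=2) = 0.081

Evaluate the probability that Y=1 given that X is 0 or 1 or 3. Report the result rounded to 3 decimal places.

0.152

P(X=0) = 0.050 + 0.015 + 0.032 + 0.082 = 0.179.
P(X=1) = 0.026 + 0.006 + 0.008 + 0.012 = 0.052.
P(X=3) = 0.087 + 0.055 + 0.081 + 0.046 = 0.269.
P(X ∈ {0, 1, 3}) = 0.179 + 0.052 + 0.269 = 0.500; P(Y=1, X ∈ {0, 1, 3}) = 0.015 + 0.006 + 0.055 = 0.076.
P(Y=1 | X ∈ {0, 1, 3}) = 0.076/0.500 = 0.152.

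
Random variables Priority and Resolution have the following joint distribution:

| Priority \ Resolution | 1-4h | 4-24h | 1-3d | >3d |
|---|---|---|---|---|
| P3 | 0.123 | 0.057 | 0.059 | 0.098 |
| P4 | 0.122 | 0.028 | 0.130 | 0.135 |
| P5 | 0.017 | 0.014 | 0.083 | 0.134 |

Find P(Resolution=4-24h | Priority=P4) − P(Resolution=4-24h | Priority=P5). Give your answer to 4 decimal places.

0.0110

P(Priority=P4) = 0.122 + 0.028 + 0.130 + 0.135 = 0.415; P(Resolution=4-24h | Priority=P4) = 0.028/0.415 = 0.06747.
P(Priority=P5) = 0.017 + 0.014 + 0.083 + 0.134 = 0.248; P(Resolution=4-24h | Priority=P5) = 0.014/0.248 = 0.05645.
Difference = 0.0110.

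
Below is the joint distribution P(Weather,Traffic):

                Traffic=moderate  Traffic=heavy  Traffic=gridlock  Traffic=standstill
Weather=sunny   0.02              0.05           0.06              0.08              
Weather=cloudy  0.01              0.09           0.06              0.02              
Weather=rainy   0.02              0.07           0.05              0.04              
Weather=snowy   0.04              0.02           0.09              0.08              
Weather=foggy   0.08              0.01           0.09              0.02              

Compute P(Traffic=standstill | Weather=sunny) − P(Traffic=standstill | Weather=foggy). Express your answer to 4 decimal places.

P(Weather=sunny) = 0.02 + 0.05 + 0.06 + 0.08 = 0.21; P(Traffic=standstill | Weather=sunny) = 0.08/0.21 = 0.38095.
P(Weather=foggy) = 0.08 + 0.01 + 0.09 + 0.02 = 0.20; P(Traffic=standstill | Weather=foggy) = 0.02/0.20 = 0.10000.
Difference = 0.2810.

0.2810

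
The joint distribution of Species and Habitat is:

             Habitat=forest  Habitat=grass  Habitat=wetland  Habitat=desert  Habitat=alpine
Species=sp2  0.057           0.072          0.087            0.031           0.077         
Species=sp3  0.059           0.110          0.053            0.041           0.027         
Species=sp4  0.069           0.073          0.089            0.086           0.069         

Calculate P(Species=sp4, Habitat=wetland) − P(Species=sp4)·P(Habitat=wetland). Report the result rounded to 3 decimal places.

0.001

P(Species=sp4) = 0.069 + 0.073 + 0.089 + 0.086 + 0.069 = 0.386.
P(Habitat=wetland) = 0.087 + 0.053 + 0.089 = 0.229.
P(Species=sp4, Habitat=wetland) − P(Species=sp4)P(Habitat=wetland) = 0.089 − 0.386×0.229 = 0.001.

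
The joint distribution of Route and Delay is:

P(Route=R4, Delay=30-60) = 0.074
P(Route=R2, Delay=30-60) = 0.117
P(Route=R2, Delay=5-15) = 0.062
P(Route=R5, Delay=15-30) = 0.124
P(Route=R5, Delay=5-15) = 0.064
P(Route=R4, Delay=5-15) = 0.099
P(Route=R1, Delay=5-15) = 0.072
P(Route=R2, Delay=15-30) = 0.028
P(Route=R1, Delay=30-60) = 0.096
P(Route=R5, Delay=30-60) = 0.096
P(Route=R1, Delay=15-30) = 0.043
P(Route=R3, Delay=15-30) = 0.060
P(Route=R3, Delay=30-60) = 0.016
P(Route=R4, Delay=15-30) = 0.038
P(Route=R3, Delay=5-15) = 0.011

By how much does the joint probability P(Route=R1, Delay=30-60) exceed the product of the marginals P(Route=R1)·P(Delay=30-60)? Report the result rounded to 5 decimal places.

0.01181

P(Route=R1) = 0.072 + 0.043 + 0.096 = 0.211.
P(Delay=30-60) = 0.096 + 0.117 + 0.016 + 0.074 + 0.096 = 0.399.
P(Route=R1, Delay=30-60) − P(Route=R1)P(Delay=30-60) = 0.096 − 0.211×0.399 = 0.01181.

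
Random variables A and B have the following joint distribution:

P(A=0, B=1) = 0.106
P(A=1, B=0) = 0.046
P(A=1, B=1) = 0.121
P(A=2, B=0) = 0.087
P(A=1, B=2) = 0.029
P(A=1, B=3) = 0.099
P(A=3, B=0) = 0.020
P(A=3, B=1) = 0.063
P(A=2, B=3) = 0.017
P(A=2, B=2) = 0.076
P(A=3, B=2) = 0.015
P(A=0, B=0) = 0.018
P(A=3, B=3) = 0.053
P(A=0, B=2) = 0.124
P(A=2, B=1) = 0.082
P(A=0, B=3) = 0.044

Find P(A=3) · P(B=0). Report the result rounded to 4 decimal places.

0.0258

P(A=3) = 0.020 + 0.063 + 0.015 + 0.053 = 0.151.
P(B=0) = 0.018 + 0.046 + 0.087 + 0.020 = 0.171.
Product: 0.151 × 0.171 = 0.0258.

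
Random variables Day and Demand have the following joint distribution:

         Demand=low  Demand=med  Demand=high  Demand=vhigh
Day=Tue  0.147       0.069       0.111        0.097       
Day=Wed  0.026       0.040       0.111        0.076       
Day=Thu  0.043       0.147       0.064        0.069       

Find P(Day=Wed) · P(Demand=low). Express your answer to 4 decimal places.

0.0546

P(Day=Wed) = 0.026 + 0.040 + 0.111 + 0.076 = 0.253.
P(Demand=low) = 0.147 + 0.026 + 0.043 = 0.216.
Product: 0.253 × 0.216 = 0.0546.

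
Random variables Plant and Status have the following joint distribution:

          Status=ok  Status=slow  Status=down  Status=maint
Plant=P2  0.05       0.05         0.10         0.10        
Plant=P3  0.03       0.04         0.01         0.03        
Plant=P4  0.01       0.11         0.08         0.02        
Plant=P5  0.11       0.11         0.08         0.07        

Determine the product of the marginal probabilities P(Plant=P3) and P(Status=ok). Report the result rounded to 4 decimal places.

0.0220

P(Plant=P3) = 0.03 + 0.04 + 0.01 + 0.03 = 0.11.
P(Status=ok) = 0.05 + 0.03 + 0.01 + 0.11 = 0.20.
Product: 0.11 × 0.20 = 0.0220.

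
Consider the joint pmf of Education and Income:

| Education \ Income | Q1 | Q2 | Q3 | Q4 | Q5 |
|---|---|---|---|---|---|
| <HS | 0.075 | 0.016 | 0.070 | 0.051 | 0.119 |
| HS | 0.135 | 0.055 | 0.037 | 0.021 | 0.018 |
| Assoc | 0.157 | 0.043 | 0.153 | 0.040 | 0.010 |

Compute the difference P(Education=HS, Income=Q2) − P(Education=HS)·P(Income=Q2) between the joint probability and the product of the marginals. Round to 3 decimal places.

0.025

P(Education=HS) = 0.135 + 0.055 + 0.037 + 0.021 + 0.018 = 0.266.
P(Income=Q2) = 0.016 + 0.055 + 0.043 = 0.114.
P(Education=HS, Income=Q2) − P(Education=HS)P(Income=Q2) = 0.055 − 0.266×0.114 = 0.025.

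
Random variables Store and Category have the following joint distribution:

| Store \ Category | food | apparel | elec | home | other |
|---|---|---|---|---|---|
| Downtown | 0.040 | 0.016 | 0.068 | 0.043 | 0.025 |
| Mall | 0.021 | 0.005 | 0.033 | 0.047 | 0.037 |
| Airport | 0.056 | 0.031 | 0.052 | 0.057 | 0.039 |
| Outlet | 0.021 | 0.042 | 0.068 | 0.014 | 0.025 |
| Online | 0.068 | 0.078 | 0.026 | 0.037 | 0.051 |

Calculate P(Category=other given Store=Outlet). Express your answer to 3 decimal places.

0.147

P(Store=Outlet) = 0.021 + 0.042 + 0.068 + 0.014 + 0.025 = 0.170.
P(Category=other | Store=Outlet) = 0.025/0.170 = 0.147.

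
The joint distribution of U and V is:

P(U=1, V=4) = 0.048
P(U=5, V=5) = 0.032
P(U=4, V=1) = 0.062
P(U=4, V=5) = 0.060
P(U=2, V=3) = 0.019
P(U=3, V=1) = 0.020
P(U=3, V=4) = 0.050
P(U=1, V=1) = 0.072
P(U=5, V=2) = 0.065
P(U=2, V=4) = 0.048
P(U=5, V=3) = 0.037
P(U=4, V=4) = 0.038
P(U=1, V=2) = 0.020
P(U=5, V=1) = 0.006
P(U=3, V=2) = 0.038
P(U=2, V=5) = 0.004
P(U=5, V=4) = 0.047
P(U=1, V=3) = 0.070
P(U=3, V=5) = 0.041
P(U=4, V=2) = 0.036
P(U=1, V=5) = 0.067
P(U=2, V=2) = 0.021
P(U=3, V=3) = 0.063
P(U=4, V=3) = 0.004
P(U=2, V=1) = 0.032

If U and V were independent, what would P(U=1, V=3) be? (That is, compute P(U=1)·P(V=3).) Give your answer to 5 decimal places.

0.05346

P(U=1) = 0.072 + 0.020 + 0.070 + 0.048 + 0.067 = 0.277.
P(V=3) = 0.070 + 0.019 + 0.063 + 0.004 + 0.037 = 0.193.
Product: 0.277 × 0.193 = 0.05346.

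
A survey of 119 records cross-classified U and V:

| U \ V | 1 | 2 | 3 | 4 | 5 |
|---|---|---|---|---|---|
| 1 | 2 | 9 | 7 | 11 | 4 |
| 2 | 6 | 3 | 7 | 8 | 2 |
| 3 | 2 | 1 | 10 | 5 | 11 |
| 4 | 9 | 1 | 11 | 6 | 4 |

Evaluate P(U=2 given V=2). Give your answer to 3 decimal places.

Total with V=2: 9 + 3 + 1 + 1 = 14.
P(U=2 | V=2) = 3/14 = 0.214.

0.214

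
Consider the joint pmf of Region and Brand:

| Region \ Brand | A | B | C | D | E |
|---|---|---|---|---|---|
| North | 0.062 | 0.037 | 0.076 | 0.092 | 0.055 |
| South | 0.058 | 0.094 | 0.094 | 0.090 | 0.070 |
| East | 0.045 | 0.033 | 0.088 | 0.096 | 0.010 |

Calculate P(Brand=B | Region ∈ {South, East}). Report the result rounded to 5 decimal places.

P(Region=South) = 0.058 + 0.094 + 0.094 + 0.090 + 0.070 = 0.406.
P(Region=East) = 0.045 + 0.033 + 0.088 + 0.096 + 0.010 = 0.272.
P(Region ∈ {South, East}) = 0.406 + 0.272 = 0.678; P(Brand=B, Region ∈ {South, East}) = 0.094 + 0.033 = 0.127.
P(Brand=B | Region ∈ {South, East}) = 0.127/0.678 = 0.18732.

0.18732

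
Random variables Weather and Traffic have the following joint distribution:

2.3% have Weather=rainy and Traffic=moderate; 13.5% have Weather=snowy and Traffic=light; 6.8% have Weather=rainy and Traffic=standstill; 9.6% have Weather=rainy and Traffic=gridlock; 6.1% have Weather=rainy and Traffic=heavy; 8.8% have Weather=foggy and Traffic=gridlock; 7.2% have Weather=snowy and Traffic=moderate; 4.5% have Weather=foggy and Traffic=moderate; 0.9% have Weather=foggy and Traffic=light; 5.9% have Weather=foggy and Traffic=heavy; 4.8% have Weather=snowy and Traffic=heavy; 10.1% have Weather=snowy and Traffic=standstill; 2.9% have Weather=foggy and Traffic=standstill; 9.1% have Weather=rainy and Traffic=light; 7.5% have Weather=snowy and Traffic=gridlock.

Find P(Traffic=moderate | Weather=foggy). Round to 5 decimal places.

P(Weather=foggy) = 0.009 + 0.045 + 0.059 + 0.088 + 0.029 = 0.230.
P(Traffic=moderate | Weather=foggy) = 0.045/0.230 = 0.19565.

0.19565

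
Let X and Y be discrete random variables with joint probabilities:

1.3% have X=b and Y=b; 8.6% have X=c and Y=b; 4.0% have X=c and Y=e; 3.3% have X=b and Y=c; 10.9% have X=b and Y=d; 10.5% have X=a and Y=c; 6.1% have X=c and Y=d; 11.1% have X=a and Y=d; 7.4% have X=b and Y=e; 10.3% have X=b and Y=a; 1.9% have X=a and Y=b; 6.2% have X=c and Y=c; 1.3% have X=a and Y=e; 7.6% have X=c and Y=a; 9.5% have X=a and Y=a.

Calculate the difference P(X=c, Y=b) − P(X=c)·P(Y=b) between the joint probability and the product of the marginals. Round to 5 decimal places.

P(X=c) = 0.076 + 0.086 + 0.062 + 0.061 + 0.040 = 0.325.
P(Y=b) = 0.019 + 0.013 + 0.086 = 0.118.
P(X=c, Y=b) − P(X=c)P(Y=b) = 0.086 − 0.325×0.118 = 0.04765.

0.04765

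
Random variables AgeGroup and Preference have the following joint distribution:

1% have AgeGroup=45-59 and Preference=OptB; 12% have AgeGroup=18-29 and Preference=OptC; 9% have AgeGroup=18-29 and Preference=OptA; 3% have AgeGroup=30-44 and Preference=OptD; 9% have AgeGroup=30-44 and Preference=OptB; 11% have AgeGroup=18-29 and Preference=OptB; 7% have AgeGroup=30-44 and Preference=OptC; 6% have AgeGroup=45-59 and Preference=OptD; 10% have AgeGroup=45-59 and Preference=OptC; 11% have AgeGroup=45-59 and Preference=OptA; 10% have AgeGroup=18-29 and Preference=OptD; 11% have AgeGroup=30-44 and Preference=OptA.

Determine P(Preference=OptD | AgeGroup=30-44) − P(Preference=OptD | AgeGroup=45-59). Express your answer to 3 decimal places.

-0.114

P(AgeGroup=30-44) = 0.11 + 0.09 + 0.07 + 0.03 = 0.30; P(Preference=OptD | AgeGroup=30-44) = 0.03/0.30 = 0.1000.
P(AgeGroup=45-59) = 0.11 + 0.01 + 0.10 + 0.06 = 0.28; P(Preference=OptD | AgeGroup=45-59) = 0.06/0.28 = 0.2143.
Difference = -0.114.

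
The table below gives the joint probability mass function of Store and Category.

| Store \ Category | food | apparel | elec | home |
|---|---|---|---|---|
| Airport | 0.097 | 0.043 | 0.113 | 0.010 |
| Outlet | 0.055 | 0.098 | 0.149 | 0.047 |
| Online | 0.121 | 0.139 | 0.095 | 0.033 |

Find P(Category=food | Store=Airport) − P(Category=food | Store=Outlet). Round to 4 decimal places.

P(Store=Airport) = 0.097 + 0.043 + 0.113 + 0.010 = 0.263; P(Category=food | Store=Airport) = 0.097/0.263 = 0.36882.
P(Store=Outlet) = 0.055 + 0.098 + 0.149 + 0.047 = 0.349; P(Category=food | Store=Outlet) = 0.055/0.349 = 0.15759.
Difference = 0.2112.

0.2112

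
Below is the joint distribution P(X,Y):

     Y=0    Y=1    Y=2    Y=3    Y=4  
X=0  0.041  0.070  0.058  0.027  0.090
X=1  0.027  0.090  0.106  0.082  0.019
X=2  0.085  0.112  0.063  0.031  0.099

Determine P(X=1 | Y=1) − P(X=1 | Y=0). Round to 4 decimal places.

P(Y=1) = 0.070 + 0.090 + 0.112 = 0.272; P(X=1 | Y=1) = 0.090/0.272 = 0.33088.
P(Y=0) = 0.041 + 0.027 + 0.085 = 0.153; P(X=1 | Y=0) = 0.027/0.153 = 0.17647.
Difference = 0.1544.

0.1544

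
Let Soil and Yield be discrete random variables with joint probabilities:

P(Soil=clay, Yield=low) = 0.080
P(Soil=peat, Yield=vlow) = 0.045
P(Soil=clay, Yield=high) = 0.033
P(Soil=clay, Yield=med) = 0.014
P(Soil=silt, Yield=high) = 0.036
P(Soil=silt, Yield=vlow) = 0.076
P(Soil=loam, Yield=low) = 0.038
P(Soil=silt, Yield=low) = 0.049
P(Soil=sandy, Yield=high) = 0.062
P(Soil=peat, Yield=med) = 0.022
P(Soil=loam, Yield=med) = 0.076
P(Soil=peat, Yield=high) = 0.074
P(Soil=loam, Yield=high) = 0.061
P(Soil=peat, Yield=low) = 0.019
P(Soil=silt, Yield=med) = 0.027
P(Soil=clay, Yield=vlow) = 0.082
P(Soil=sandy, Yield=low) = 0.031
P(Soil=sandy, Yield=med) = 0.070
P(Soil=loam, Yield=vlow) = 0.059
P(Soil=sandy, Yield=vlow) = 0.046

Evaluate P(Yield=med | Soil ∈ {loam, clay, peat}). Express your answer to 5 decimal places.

0.18574

P(Soil=loam) = 0.059 + 0.038 + 0.076 + 0.061 = 0.234.
P(Soil=clay) = 0.082 + 0.080 + 0.014 + 0.033 = 0.209.
P(Soil=peat) = 0.045 + 0.019 + 0.022 + 0.074 = 0.160.
P(Soil ∈ {loam, clay, peat}) = 0.234 + 0.209 + 0.160 = 0.603; P(Yield=med, Soil ∈ {loam, clay, peat}) = 0.076 + 0.014 + 0.022 = 0.112.
P(Yield=med | Soil ∈ {loam, clay, peat}) = 0.112/0.603 = 0.18574.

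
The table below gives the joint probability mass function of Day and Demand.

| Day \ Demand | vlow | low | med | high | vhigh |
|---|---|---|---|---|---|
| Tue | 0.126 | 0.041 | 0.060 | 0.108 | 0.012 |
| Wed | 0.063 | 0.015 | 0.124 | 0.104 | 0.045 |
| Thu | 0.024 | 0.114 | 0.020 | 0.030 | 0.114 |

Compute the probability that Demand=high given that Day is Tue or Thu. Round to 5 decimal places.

P(Day=Tue) = 0.126 + 0.041 + 0.060 + 0.108 + 0.012 = 0.347.
P(Day=Thu) = 0.024 + 0.114 + 0.020 + 0.030 + 0.114 = 0.302.
P(Day ∈ {Tue, Thu}) = 0.347 + 0.302 = 0.649; P(Demand=high, Day ∈ {Tue, Thu}) = 0.108 + 0.030 = 0.138.
P(Demand=high | Day ∈ {Tue, Thu}) = 0.138/0.649 = 0.21263.

0.21263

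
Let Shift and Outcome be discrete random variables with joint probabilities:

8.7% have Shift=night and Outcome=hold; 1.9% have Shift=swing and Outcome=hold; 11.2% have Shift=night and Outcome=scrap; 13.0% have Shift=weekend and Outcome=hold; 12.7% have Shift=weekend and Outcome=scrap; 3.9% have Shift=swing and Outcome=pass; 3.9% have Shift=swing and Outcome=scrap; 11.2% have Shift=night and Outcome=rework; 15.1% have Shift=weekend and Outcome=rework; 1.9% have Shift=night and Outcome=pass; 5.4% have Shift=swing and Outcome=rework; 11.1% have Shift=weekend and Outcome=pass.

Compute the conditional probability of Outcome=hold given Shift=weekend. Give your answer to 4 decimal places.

P(Shift=weekend) = 0.111 + 0.151 + 0.127 + 0.130 = 0.519.
P(Outcome=hold | Shift=weekend) = 0.130/0.519 = 0.2505.

0.2505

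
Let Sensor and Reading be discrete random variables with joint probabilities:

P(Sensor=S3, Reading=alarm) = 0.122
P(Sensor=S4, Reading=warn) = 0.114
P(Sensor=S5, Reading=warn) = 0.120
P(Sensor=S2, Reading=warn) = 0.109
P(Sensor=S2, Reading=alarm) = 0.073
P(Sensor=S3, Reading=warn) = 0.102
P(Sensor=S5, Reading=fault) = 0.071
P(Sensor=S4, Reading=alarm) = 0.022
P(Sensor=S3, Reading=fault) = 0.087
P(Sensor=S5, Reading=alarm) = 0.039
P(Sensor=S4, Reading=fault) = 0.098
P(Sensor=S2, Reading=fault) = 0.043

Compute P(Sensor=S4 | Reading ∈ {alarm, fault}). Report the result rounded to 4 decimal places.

P(Reading=alarm) = 0.073 + 0.122 + 0.022 + 0.039 = 0.256.
P(Reading=fault) = 0.043 + 0.087 + 0.098 + 0.071 = 0.299.
P(Reading ∈ {alarm, fault}) = 0.256 + 0.299 = 0.555; P(Sensor=S4, Reading ∈ {alarm, fault}) = 0.022 + 0.098 = 0.120.
P(Sensor=S4 | Reading ∈ {alarm, fault}) = 0.120/0.555 = 0.2162.

0.2162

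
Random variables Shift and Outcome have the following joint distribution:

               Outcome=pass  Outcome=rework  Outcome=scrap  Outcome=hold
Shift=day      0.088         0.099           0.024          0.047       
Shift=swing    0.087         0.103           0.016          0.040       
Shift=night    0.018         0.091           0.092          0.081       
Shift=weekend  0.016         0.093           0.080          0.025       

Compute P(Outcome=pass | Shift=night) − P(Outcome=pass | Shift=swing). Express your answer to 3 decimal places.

-0.290

P(Shift=night) = 0.018 + 0.091 + 0.092 + 0.081 = 0.282; P(Outcome=pass | Shift=night) = 0.018/0.282 = 0.0638.
P(Shift=swing) = 0.087 + 0.103 + 0.016 + 0.040 = 0.246; P(Outcome=pass | Shift=swing) = 0.087/0.246 = 0.3537.
Difference = -0.290.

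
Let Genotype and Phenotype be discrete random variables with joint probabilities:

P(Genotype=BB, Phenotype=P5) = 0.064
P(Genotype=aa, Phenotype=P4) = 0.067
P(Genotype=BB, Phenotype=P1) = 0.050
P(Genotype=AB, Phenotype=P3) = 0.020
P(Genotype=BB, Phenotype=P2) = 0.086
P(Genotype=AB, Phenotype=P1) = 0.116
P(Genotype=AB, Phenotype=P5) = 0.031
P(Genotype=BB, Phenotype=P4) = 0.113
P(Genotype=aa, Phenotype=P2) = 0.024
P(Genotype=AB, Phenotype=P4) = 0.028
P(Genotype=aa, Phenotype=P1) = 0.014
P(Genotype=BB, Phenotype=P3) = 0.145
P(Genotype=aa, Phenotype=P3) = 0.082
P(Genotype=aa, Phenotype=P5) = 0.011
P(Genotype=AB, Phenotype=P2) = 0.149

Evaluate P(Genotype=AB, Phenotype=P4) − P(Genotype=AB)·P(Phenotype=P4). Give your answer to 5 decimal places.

-0.04355

P(Genotype=AB) = 0.116 + 0.149 + 0.020 + 0.028 + 0.031 = 0.344.
P(Phenotype=P4) = 0.067 + 0.028 + 0.113 = 0.208.
P(Genotype=AB, Phenotype=P4) − P(Genotype=AB)P(Phenotype=P4) = 0.028 − 0.344×0.208 = -0.04355.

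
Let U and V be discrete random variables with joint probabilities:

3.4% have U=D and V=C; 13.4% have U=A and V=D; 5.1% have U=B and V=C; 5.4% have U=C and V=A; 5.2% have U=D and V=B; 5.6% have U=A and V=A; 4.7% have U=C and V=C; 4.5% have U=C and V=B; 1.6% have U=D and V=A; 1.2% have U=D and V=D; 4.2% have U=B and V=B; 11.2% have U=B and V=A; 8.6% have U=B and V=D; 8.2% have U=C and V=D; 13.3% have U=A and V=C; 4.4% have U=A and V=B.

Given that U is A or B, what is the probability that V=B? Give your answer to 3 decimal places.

0.131

P(U=A) = 0.056 + 0.044 + 0.133 + 0.134 = 0.367.
P(U=B) = 0.112 + 0.042 + 0.051 + 0.086 = 0.291.
P(U ∈ {A, B}) = 0.367 + 0.291 = 0.658; P(V=B, U ∈ {A, B}) = 0.044 + 0.042 = 0.086.
P(V=B | U ∈ {A, B}) = 0.086/0.658 = 0.131.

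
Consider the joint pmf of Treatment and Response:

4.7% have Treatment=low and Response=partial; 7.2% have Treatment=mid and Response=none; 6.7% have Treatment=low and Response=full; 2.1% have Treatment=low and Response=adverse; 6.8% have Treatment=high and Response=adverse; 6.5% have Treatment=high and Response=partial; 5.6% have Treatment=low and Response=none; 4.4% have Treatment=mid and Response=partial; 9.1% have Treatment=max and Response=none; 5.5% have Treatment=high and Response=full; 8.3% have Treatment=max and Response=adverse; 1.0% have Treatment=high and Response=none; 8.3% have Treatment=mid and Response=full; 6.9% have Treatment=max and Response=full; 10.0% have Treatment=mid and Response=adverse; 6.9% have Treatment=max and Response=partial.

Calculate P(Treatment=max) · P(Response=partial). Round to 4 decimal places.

P(Treatment=max) = 0.091 + 0.069 + 0.069 + 0.083 = 0.312.
P(Response=partial) = 0.047 + 0.044 + 0.065 + 0.069 = 0.225.
Product: 0.312 × 0.225 = 0.0702.

0.0702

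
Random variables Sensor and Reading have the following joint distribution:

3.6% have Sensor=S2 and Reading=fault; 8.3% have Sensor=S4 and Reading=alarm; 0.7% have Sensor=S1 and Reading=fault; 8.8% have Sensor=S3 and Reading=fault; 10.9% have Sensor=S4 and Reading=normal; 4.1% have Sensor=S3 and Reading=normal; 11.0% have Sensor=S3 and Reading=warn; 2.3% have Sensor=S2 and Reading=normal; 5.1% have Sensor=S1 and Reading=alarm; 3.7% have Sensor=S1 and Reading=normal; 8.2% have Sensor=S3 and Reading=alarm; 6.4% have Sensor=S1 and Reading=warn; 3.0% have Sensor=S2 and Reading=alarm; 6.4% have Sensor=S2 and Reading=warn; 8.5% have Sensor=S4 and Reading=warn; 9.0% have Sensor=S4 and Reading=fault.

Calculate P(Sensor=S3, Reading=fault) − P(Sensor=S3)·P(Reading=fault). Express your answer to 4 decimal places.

P(Sensor=S3) = 0.041 + 0.110 + 0.082 + 0.088 = 0.321.
P(Reading=fault) = 0.007 + 0.036 + 0.088 + 0.090 = 0.221.
P(Sensor=S3, Reading=fault) − P(Sensor=S3)P(Reading=fault) = 0.088 − 0.321×0.221 = 0.0171.

0.0171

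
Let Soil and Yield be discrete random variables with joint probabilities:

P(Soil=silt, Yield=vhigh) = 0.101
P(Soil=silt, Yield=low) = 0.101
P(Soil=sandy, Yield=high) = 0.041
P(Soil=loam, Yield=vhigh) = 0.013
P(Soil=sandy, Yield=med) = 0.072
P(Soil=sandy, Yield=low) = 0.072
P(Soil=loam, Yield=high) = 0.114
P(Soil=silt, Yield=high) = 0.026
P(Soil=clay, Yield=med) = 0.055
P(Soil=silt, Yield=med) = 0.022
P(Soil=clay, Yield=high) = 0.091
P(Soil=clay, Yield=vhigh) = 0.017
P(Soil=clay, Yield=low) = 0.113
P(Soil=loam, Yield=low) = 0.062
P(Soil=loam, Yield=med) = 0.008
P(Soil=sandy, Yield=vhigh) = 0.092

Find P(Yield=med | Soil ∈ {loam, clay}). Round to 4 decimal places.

P(Soil=loam) = 0.062 + 0.008 + 0.114 + 0.013 = 0.197.
P(Soil=clay) = 0.113 + 0.055 + 0.091 + 0.017 = 0.276.
P(Soil ∈ {loam, clay}) = 0.197 + 0.276 = 0.473; P(Yield=med, Soil ∈ {loam, clay}) = 0.008 + 0.055 = 0.063.
P(Yield=med | Soil ∈ {loam, clay}) = 0.063/0.473 = 0.1332.

0.1332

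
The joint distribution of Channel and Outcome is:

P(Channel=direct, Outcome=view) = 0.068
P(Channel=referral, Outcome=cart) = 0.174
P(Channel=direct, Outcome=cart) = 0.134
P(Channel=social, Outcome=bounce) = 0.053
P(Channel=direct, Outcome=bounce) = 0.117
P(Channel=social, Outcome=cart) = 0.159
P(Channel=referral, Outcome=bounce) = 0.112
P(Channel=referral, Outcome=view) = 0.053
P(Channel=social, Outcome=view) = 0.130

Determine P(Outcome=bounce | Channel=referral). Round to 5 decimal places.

0.33038

P(Channel=referral) = 0.112 + 0.053 + 0.174 = 0.339.
P(Outcome=bounce | Channel=referral) = 0.112/0.339 = 0.33038.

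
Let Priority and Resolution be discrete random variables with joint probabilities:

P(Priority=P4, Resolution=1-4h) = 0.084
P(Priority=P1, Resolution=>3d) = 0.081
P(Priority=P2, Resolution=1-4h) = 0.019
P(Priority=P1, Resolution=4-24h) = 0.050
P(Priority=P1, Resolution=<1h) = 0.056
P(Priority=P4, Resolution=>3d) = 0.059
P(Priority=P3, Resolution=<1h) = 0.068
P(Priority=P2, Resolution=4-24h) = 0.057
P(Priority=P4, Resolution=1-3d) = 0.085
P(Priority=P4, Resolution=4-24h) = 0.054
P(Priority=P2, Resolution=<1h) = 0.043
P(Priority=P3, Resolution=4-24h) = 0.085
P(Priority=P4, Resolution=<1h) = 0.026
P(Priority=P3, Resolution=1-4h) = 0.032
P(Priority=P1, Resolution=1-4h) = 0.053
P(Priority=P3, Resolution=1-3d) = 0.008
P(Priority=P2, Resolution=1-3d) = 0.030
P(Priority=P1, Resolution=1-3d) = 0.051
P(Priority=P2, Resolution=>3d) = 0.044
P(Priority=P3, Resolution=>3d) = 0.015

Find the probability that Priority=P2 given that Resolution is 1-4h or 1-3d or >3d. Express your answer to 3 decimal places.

P(Resolution=1-4h) = 0.053 + 0.019 + 0.032 + 0.084 = 0.188.
P(Resolution=1-3d) = 0.051 + 0.030 + 0.008 + 0.085 = 0.174.
P(Resolution=>3d) = 0.081 + 0.044 + 0.015 + 0.059 = 0.199.
P(Resolution ∈ {1-4h, 1-3d, >3d}) = 0.188 + 0.174 + 0.199 = 0.561; P(Priority=P2, Resolution ∈ {1-4h, 1-3d, >3d}) = 0.019 + 0.030 + 0.044 = 0.093.
P(Priority=P2 | Resolution ∈ {1-4h, 1-3d, >3d}) = 0.093/0.561 = 0.166.

0.166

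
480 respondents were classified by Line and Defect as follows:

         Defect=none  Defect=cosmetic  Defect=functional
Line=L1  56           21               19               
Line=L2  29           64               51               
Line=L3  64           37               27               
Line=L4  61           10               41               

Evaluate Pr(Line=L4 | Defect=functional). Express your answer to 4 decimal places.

0.2971

Total with Defect=functional: 19 + 51 + 27 + 41 = 138.
P(Line=L4 | Defect=functional) = 41/138 = 0.2971.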